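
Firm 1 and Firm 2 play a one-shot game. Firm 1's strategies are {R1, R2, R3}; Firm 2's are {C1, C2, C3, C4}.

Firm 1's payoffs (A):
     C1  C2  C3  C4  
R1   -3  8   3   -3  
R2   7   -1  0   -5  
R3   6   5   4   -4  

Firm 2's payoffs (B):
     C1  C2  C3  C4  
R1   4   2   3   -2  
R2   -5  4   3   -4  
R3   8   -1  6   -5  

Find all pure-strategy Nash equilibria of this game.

None

Find each player's best response to every opponent strategy; NE are the intersections.
Firm 1's best responses — vs C1: R2 (payoff 7); vs C2: R1 (payoff 8); vs C3: R3 (payoff 4); vs C4: R1 (payoff -3).
Firm 2's best responses — vs R1: C1 (payoff 4); vs R2: C2 (payoff 4); vs R3: C1 (payoff 8).
No cell has both players best-responding. For instance, Firm 1's best reply to C1 is R2, but against R2 Firm 2 prefers C2 over C1.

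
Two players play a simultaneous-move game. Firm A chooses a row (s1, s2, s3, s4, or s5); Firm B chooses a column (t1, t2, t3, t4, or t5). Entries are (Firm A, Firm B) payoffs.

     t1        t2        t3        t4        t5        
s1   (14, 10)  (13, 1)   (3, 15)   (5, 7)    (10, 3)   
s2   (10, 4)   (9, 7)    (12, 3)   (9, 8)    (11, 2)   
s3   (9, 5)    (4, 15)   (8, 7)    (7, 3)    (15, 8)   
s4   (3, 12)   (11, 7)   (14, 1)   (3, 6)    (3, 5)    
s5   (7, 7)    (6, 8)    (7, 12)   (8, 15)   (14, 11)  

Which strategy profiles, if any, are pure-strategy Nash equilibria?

A profile is a Nash equilibrium when each player is best-responding to the other.
Firm A's best responses — vs t1: s1 (payoff 14); vs t2: s1 (payoff 13); vs t3: s4 (payoff 14); vs t4: s2 (payoff 9); vs t5: s3 (payoff 15).
Firm B's best responses — vs s1: t3 (payoff 15); vs s2: t4 (payoff 8); vs s3: t2 (payoff 15); vs s4: t1 (payoff 12); vs s5: t4 (payoff 15).
The only mutual best response is (s2, t4); neither player gains by switching there.

(s2, t4)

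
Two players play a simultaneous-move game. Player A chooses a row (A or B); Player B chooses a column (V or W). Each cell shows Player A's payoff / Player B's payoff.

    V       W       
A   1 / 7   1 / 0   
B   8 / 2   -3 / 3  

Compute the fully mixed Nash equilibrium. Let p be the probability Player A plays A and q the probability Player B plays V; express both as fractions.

p = 1/8, q = 4/11

In a mixed NE each player is indifferent between their pure strategies, so the opponent's mix sets the indifference.
Player B indifferent between V and W: p·7 + (1−p)·2 = p·0 + (1−p)·3 ⟹ 2 + 5p = 3 + (-3)p ⟹ p = 1/8.
Player A indifferent between A and B: q·1 + (1−q)·1 = q·8 + (1−q)·(-3) ⟹ 1 + 0q = (-3) + 11q ⟹ q = 4/11.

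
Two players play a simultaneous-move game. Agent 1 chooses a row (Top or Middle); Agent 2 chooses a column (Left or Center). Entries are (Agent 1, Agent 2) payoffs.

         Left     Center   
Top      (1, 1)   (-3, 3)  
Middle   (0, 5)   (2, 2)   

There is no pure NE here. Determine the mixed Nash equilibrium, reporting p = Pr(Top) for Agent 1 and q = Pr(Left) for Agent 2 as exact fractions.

In a mixed NE each player is indifferent between their pure strategies, so the opponent's mix sets the indifference.
Agent 2 indifferent between Left and Center: p·1 + (1−p)·5 = p·3 + (1−p)·2 ⟹ 5 + (-4)p = 2 + 1p ⟹ p = 3/5.
Agent 1 indifferent between Top and Middle: q·1 + (1−q)·(-3) = q·0 + (1−q)·2 ⟹ (-3) + 4q = 2 + (-2)q ⟹ q = 5/6.

p = 3/5, q = 5/6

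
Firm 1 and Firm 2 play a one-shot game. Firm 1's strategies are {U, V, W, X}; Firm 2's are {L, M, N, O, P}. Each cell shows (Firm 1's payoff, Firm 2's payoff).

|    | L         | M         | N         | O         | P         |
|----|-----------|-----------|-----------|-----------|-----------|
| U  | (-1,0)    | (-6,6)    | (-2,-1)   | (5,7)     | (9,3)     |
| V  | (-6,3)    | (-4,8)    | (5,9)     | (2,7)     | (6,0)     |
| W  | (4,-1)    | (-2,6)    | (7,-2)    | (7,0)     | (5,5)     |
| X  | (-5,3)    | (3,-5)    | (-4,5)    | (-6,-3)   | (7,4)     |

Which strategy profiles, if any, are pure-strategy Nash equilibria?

There is no pure-strategy Nash equilibrium

Find each player's best response to every opponent strategy; NE are the intersections.
Firm 1's best responses — vs L: W (payoff 4); vs M: X (payoff 3); vs N: W (payoff 7); vs O: W (payoff 7); vs P: U (payoff 9).
Firm 2's best responses — vs U: O (payoff 7); vs V: N (payoff 9); vs W: M (payoff 6); vs X: N (payoff 5).
No cell has both players best-responding. For instance, Firm 1's best reply to L is W, but against W Firm 2 prefers M over L.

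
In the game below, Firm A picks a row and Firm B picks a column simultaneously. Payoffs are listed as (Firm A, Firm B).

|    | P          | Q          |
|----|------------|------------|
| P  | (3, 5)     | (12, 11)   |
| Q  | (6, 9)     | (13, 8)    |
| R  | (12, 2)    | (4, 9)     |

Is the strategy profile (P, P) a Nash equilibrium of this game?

Holding Firm B at P: Firm A gets 3 from P but could get 12 by switching to R. Firm A has a profitable deviation.

No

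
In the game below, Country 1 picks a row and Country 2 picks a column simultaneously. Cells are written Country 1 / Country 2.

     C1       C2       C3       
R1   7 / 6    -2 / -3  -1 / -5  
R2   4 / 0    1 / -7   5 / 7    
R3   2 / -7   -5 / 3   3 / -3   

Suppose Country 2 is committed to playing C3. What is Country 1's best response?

With Country 2 fixed at C3, Country 1's payoffs are: R1 → -1, R2 → 5, R3 → 3.
The maximum is 5, achieved by R2.

R2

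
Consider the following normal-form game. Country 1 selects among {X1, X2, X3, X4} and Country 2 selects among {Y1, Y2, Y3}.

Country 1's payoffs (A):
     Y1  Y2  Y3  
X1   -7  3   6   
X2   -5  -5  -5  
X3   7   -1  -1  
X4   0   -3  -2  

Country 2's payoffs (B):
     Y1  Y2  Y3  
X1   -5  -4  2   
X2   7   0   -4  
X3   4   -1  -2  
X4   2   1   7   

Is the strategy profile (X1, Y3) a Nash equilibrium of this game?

Holding Country 2 at Y3: Country 1 gets 6 from X1, versus -5 from X2, -1 from X3, -2 from X4. No profitable deviation for Country 1.
Holding Country 1 at X1: Country 2 gets 2 from Y3, versus -5 from Y1, -4 from Y2. No profitable deviation for Country 2 either.

Yes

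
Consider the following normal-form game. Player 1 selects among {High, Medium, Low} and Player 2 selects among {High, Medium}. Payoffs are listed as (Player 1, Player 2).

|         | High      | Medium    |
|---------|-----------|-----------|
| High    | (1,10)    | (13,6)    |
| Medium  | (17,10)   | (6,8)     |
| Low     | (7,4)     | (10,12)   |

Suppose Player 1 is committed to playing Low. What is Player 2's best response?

With Player 1 fixed at Low, Player 2's payoffs are: High → 4, Medium → 12.
The maximum is 12, achieved by Medium.

Medium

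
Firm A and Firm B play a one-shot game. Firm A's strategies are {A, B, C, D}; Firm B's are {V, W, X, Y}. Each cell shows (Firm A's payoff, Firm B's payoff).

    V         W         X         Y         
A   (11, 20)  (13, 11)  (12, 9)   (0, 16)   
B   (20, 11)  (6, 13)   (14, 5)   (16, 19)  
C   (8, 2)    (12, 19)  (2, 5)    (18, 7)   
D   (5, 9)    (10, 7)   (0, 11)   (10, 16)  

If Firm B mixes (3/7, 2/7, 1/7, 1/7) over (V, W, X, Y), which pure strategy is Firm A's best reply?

B

Firm A's best reply maximizes expected payoff against the mix.
A: (3/7)·11 + (2/7)·13 + (1/7)·12 + (1/7)·0 = 71/7
B: (3/7)·20 + (2/7)·6 + (1/7)·14 + (1/7)·16 = 102/7
C: (3/7)·8 + (2/7)·12 + (1/7)·2 + (1/7)·18 = 68/7
D: (3/7)·5 + (2/7)·10 + (1/7)·0 + (1/7)·10 = 45/7
Highest expected payoff is 102/7, from B.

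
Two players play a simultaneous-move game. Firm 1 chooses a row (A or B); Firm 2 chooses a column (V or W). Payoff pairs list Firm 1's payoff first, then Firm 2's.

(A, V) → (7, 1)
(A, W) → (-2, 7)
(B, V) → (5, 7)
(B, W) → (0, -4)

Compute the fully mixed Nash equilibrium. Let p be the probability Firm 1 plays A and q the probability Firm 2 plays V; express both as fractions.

In a mixed NE each player is indifferent between their pure strategies, so the opponent's mix sets the indifference.
Firm 2 indifferent between V and W: p·1 + (1−p)·7 = p·7 + (1−p)·(-4) ⟹ 7 + (-6)p = (-4) + 11p ⟹ p = 11/17.
Firm 1 indifferent between A and B: q·7 + (1−q)·(-2) = q·5 + (1−q)·0 ⟹ (-2) + 9q = 0 + 5q ⟹ q = 1/2.

p = 11/17, q = 1/2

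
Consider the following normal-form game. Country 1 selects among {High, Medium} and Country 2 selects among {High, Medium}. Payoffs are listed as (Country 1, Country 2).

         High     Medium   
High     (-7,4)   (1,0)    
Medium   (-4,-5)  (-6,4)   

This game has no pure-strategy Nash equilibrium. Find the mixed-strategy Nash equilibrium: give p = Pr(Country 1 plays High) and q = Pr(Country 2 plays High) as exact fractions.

Each player's mixing probability is pinned down by making the *other* player indifferent.
Country 2 indifferent between High and Medium: p·4 + (1−p)·(-5) = p·0 + (1−p)·4 ⟹ (-5) + 9p = 4 + (-4)p ⟹ p = 9/13.
Country 1 indifferent between High and Medium: q·(-7) + (1−q)·1 = q·(-4) + (1−q)·(-6) ⟹ 1 + (-8)q = (-6) + 2q ⟹ q = 7/10.

p = 9/13, q = 7/10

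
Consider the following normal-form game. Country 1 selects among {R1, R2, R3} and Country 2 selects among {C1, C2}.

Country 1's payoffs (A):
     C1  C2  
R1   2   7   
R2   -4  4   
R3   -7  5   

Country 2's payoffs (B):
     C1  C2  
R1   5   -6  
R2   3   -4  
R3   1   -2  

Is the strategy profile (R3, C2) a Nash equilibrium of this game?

No

Holding Country 2 at C2: Country 1 gets 5 from R3 but could get 7 by switching to R1. Country 1 has a profitable deviation.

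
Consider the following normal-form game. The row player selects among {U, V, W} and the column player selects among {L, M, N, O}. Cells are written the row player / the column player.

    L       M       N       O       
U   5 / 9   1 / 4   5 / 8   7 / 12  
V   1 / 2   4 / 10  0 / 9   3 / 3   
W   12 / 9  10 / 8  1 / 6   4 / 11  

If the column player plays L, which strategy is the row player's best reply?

With the column player fixed at L, the row player's payoffs are: U → 5, V → 1, W → 12.
The maximum is 12, achieved by W.

W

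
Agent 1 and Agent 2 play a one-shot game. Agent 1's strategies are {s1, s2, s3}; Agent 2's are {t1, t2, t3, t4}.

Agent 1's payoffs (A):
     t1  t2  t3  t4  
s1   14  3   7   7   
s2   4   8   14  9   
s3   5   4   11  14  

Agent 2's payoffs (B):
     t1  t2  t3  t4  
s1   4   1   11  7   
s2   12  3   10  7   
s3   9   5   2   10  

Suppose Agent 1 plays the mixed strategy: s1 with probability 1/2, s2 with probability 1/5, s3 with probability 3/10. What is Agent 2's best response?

Compute Agent 2's expected payoff from each pure strategy against the given mix.
t1: (1/2)·4 + (1/5)·12 + (3/10)·9 = 71/10
t2: (1/2)·1 + (1/5)·3 + (3/10)·5 = 13/5
t3: (1/2)·11 + (1/5)·10 + (3/10)·2 = 81/10
t4: (1/2)·7 + (1/5)·7 + (3/10)·10 = 79/10
Highest expected payoff is 81/10, from t3.

t3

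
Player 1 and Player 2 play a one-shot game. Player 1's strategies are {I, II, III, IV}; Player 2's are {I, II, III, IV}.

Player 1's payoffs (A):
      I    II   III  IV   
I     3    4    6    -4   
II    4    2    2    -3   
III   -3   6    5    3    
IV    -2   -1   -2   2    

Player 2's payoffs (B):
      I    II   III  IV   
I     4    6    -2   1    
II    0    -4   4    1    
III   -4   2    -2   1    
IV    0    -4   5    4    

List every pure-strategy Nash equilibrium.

A profile is a Nash equilibrium when each player is best-responding to the other.
Player 1's best responses — vs I: II (payoff 4); vs II: III (payoff 6); vs III: I (payoff 6); vs IV: III (payoff 3).
Player 2's best responses — vs I: II (payoff 6); vs II: III (payoff 4); vs III: II (payoff 2); vs IV: III (payoff 5).
The only mutual best response is (III, II); neither player gains by switching there.

(III, II)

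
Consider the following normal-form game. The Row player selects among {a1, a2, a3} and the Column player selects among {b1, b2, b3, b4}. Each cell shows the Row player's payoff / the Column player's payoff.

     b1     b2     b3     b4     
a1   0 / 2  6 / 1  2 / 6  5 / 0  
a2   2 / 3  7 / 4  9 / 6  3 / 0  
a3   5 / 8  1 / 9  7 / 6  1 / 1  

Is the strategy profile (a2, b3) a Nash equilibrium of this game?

Yes

Holding the Column player at b3: the Row player gets 9 from a2, versus 2 from a1, 7 from a3. No profitable deviation for the Row player.
Holding the Row player at a2: the Column player gets 6 from b3, versus 3 from b1, 4 from b2, 0 from b4. No profitable deviation for the Column player either.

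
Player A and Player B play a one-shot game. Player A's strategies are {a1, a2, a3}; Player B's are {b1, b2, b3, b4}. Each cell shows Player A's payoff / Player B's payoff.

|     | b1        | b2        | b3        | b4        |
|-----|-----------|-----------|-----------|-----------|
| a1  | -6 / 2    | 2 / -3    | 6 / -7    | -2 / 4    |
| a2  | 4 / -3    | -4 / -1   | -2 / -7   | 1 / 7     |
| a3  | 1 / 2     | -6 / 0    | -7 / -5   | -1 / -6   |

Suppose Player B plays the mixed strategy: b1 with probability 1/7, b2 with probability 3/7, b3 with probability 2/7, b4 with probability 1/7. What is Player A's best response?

Player A's best reply maximizes expected payoff against the mix.
a1: (1/7)·(-6) + (3/7)·2 + (2/7)·6 + (1/7)·(-2) = 10/7
a2: (1/7)·4 + (3/7)·(-4) + (2/7)·(-2) + (1/7)·1 = -11/7
a3: (1/7)·1 + (3/7)·(-6) + (2/7)·(-7) + (1/7)·(-1) = -32/7
Highest expected payoff is 10/7, from a1.

a1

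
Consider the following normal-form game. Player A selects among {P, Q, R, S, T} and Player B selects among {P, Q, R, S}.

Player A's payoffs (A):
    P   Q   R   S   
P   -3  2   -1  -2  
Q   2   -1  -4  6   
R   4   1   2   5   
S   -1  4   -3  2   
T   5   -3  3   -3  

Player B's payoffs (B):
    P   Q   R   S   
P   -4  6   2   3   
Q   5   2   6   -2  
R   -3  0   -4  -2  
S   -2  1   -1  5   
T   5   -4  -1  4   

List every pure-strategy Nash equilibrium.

Check mutual best responses: a cell is a NE iff neither player can gain by unilaterally deviating.
Player A's best responses — vs P: T (payoff 5); vs Q: S (payoff 4); vs R: T (payoff 3); vs S: Q (payoff 6).
Player B's best responses — vs P: Q (payoff 6); vs Q: R (payoff 6); vs R: Q (payoff 0); vs S: S (payoff 5); vs T: P (payoff 5).
The only mutual best response is (T, P); neither player gains by switching there.

(T, P)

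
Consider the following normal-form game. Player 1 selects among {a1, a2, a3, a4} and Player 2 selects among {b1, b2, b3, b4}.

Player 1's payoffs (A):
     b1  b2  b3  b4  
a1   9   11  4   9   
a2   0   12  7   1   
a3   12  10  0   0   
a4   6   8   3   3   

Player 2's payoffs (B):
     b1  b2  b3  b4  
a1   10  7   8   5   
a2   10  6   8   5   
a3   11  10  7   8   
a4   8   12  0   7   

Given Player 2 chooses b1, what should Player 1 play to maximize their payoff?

With Player 2 fixed at b1, Player 1's payoffs are: a1 → 9, a2 → 0, a3 → 12, a4 → 6.
The maximum is 12, achieved by a3.

a3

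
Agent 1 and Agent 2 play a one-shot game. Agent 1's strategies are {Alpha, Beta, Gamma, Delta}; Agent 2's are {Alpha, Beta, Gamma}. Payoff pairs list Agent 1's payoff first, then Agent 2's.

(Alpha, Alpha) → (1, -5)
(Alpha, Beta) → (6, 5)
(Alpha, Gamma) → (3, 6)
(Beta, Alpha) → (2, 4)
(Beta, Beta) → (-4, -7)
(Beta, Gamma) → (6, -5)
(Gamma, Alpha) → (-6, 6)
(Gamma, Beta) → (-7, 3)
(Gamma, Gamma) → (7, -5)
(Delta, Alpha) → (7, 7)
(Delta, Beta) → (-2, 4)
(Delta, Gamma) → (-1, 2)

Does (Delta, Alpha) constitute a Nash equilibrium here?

Yes

Holding Agent 2 at Alpha: Agent 1 gets 7 from Delta, versus 1 from Alpha, 2 from Beta, -6 from Gamma. No profitable deviation for Agent 1.
Holding Agent 1 at Delta: Agent 2 gets 7 from Alpha, versus 4 from Beta, 2 from Gamma. No profitable deviation for Agent 2 either.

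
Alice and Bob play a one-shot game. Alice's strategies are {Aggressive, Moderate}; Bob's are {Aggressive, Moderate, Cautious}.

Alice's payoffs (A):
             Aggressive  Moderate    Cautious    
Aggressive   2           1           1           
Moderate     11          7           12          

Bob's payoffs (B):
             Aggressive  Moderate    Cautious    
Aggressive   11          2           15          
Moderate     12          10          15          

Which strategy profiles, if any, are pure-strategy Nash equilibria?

(Moderate, Cautious)

Find each player's best response to every opponent strategy; NE are the intersections.
Alice's best responses — vs Aggressive: Moderate (payoff 11); vs Moderate: Moderate (payoff 7); vs Cautious: Moderate (payoff 12).
Bob's best responses — vs Aggressive: Cautious (payoff 15); vs Moderate: Cautious (payoff 15).
The only mutual best response is (Moderate, Cautious); neither player gains by switching there.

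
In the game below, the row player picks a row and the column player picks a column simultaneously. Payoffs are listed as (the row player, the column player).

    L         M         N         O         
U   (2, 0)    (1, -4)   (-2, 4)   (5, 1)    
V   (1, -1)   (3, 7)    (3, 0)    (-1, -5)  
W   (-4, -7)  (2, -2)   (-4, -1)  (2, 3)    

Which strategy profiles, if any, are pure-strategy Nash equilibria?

(V, M)

A profile is a Nash equilibrium when each player is best-responding to the other.
The row player's best responses — vs L: U (payoff 2); vs M: V (payoff 3); vs N: V (payoff 3); vs O: U (payoff 5).
The column player's best responses — vs U: N (payoff 4); vs V: M (payoff 7); vs W: O (payoff 3).
The only mutual best response is (V, M); neither player gains by switching there.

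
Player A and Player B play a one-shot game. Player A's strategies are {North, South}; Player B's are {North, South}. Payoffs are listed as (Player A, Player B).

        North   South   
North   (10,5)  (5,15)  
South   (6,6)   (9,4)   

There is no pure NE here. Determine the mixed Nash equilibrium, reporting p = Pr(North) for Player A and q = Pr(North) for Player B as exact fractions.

p = 1/6, q = 1/2

In a mixed NE each player is indifferent between their pure strategies, so the opponent's mix sets the indifference.
Player B indifferent between North and South: p·5 + (1−p)·6 = p·15 + (1−p)·4 ⟹ 6 + (-1)p = 4 + 11p ⟹ p = 1/6.
Player A indifferent between North and South: q·10 + (1−q)·5 = q·6 + (1−q)·9 ⟹ 5 + 5q = 9 + (-3)q ⟹ q = 1/2.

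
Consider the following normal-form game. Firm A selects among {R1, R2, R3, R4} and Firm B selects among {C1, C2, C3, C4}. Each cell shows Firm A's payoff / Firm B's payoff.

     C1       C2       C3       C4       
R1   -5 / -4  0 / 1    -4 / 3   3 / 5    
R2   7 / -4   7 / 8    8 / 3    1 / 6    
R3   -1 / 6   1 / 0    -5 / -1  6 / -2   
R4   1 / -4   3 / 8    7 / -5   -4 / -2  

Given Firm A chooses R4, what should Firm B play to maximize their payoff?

C2

With Firm A fixed at R4, Firm B's payoffs are: C1 → -4, C2 → 8, C3 → -5, C4 → -2.
The maximum is 8, achieved by C2.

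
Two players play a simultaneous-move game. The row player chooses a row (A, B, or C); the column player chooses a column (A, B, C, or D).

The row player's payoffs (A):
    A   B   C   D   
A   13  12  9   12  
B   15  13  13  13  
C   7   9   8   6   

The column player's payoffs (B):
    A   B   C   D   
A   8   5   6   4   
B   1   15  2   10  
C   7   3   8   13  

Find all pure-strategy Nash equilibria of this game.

(B, B)

Find each player's best response to every opponent strategy; NE are the intersections.
The row player's best responses — vs A: B (payoff 15); vs B: B (payoff 13); vs C: B (payoff 13); vs D: B (payoff 13).
The column player's best responses — vs A: A (payoff 8); vs B: B (payoff 15); vs C: D (payoff 13).
The only mutual best response is (B, B); neither player gains by switching there.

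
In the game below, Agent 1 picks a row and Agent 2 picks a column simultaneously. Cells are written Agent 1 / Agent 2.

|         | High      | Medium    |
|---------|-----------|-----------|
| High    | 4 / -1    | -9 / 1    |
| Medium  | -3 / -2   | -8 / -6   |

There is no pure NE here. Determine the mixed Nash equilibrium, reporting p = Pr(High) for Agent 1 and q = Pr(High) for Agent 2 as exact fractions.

In a mixed NE each player is indifferent between their pure strategies, so the opponent's mix sets the indifference.
Agent 2 indifferent between High and Medium: p·(-1) + (1−p)·(-2) = p·1 + (1−p)·(-6) ⟹ (-2) + 1p = (-6) + 7p ⟹ p = 2/3.
Agent 1 indifferent between High and Medium: q·4 + (1−q)·(-9) = q·(-3) + (1−q)·(-8) ⟹ (-9) + 13q = (-8) + 5q ⟹ q = 1/8.

p = 2/3, q = 1/8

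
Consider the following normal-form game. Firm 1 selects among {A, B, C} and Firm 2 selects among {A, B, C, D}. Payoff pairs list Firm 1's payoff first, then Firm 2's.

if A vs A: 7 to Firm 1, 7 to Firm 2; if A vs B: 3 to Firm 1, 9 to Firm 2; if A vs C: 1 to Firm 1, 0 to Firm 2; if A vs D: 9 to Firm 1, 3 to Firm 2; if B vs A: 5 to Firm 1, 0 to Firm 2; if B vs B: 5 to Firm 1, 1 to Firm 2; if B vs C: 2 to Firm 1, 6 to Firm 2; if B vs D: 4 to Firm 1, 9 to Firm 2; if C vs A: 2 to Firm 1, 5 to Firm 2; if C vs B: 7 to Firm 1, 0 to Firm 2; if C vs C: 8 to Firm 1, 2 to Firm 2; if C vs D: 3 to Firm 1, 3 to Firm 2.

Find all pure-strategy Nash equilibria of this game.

None

Find each player's best response to every opponent strategy; NE are the intersections.
Firm 1's best responses — vs A: A (payoff 7); vs B: C (payoff 7); vs C: C (payoff 8); vs D: A (payoff 9).
Firm 2's best responses — vs A: B (payoff 9); vs B: D (payoff 9); vs C: A (payoff 5).
No cell has both players best-responding. For instance, Firm 1's best reply to A is A, but against A Firm 2 prefers B over A.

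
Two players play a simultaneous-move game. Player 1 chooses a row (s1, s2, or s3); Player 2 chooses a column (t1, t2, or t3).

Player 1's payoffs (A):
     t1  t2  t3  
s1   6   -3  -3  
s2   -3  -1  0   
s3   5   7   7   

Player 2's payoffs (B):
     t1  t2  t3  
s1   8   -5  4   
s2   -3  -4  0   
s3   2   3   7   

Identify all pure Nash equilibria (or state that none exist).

(s1, t1) and (s3, t3)

Check mutual best responses: a cell is a NE iff neither player can gain by unilaterally deviating.
Player 1's best responses — vs t1: s1 (payoff 6); vs t2: s3 (payoff 7); vs t3: s3 (payoff 7).
Player 2's best responses — vs s1: t1 (payoff 8); vs s2: t3 (payoff 0); vs s3: t3 (payoff 7).
Mutual best responses occur at (s1, t1) and (s3, t3); at each, neither player gains by switching.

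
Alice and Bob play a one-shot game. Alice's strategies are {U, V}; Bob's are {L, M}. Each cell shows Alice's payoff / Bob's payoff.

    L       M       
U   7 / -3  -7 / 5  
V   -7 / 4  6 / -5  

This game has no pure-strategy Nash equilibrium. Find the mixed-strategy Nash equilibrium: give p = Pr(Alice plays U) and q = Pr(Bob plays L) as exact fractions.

p = 9/17, q = 13/27

In a mixed NE each player is indifferent between their pure strategies, so the opponent's mix sets the indifference.
Bob indifferent between L and M: p·(-3) + (1−p)·4 = p·5 + (1−p)·(-5) ⟹ 4 + (-7)p = (-5) + 10p ⟹ p = 9/17.
Alice indifferent between U and V: q·7 + (1−q)·(-7) = q·(-7) + (1−q)·6 ⟹ (-7) + 14q = 6 + (-13)q ⟹ q = 13/27.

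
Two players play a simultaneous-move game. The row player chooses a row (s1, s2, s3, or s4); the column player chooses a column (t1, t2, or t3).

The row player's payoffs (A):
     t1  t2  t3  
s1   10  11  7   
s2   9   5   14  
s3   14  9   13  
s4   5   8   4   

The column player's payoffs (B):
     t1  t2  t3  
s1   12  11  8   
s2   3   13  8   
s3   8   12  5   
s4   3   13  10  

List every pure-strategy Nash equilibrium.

None

Check mutual best responses: a cell is a NE iff neither player can gain by unilaterally deviating.
The row player's best responses — vs t1: s3 (payoff 14); vs t2: s1 (payoff 11); vs t3: s2 (payoff 14).
The column player's best responses — vs s1: t1 (payoff 12); vs s2: t2 (payoff 13); vs s3: t2 (payoff 12); vs s4: t2 (payoff 13).
No cell has both players best-responding. For instance, the row player's best reply to t2 is s1, but against s1 the column player prefers t1 over t2.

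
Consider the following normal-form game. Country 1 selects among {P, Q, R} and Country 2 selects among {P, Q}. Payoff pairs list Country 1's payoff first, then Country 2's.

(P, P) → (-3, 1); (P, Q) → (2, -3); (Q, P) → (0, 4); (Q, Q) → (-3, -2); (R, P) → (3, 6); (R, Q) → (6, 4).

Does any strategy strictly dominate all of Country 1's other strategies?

A strategy is strictly dominant if it gives Country 1 a strictly higher payoff than every other strategy, against every choice by the opponent.
R strictly dominates: vs P: 3 > each of {-3, 0}; vs Q: 6 > each of {2, -3}.

R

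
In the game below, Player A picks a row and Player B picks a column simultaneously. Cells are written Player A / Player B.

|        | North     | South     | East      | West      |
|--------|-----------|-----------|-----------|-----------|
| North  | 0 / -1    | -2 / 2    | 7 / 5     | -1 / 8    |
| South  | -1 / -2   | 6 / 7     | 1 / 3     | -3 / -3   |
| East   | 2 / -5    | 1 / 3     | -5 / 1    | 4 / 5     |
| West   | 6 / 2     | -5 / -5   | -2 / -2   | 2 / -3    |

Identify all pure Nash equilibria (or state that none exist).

Check mutual best responses: a cell is a NE iff neither player can gain by unilaterally deviating.
Player A's best responses — vs North: West (payoff 6); vs South: South (payoff 6); vs East: North (payoff 7); vs West: East (payoff 4).
Player B's best responses — vs North: West (payoff 8); vs South: South (payoff 7); vs East: West (payoff 5); vs West: North (payoff 2).
Mutual best responses occur at (South, South), (East, West), and (West, North); at each, neither player gains by switching.

(South, South), (East, West), and (West, North)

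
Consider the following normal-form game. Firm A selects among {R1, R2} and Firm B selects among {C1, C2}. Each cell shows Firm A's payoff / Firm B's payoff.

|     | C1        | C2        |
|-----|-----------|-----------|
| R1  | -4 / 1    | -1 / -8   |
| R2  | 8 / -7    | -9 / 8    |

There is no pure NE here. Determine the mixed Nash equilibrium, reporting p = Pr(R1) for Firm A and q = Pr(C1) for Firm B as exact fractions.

p = 5/8, q = 2/5

In a mixed NE each player is indifferent between their pure strategies, so the opponent's mix sets the indifference.
Firm B indifferent between C1 and C2: p·1 + (1−p)·(-7) = p·(-8) + (1−p)·8 ⟹ (-7) + 8p = 8 + (-16)p ⟹ p = 5/8.
Firm A indifferent between R1 and R2: q·(-4) + (1−q)·(-1) = q·8 + (1−q)·(-9) ⟹ (-1) + (-3)q = (-9) + 17q ⟹ q = 2/5.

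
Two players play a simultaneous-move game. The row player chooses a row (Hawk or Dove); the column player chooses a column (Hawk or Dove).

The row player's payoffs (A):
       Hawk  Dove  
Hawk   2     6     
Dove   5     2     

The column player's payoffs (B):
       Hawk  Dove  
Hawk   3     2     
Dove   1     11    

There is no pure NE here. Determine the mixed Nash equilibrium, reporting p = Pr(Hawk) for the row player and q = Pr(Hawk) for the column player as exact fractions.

p = 10/11, q = 4/7

Each player's mixing probability is pinned down by making the *other* player indifferent.
The column player indifferent between Hawk and Dove: p·3 + (1−p)·1 = p·2 + (1−p)·11 ⟹ 1 + 2p = 11 + (-9)p ⟹ p = 10/11.
The row player indifferent between Hawk and Dove: q·2 + (1−q)·6 = q·5 + (1−q)·2 ⟹ 6 + (-4)q = 2 + 3q ⟹ q = 4/7.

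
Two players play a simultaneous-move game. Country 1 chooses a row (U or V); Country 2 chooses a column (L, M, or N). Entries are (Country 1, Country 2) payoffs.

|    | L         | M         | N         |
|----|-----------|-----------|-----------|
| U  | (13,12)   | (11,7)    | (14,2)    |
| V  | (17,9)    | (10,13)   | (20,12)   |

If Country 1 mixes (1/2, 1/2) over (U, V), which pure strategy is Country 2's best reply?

L

Country 2's best reply maximizes expected payoff against the mix.
L: (1/2)·12 + (1/2)·9 = 21/2
M: (1/2)·7 + (1/2)·13 = 10
N: (1/2)·2 + (1/2)·12 = 7
Highest expected payoff is 21/2, from L.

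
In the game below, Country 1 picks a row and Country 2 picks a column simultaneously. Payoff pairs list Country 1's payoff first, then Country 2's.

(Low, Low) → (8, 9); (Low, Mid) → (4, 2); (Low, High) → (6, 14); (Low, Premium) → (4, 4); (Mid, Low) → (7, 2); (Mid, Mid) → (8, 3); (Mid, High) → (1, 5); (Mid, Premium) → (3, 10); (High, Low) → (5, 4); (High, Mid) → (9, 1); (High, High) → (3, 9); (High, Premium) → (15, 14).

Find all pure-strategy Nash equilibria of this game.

Find each player's best response to every opponent strategy; NE are the intersections.
Country 1's best responses — vs Low: Low (payoff 8); vs Mid: High (payoff 9); vs High: Low (payoff 6); vs Premium: High (payoff 15).
Country 2's best responses — vs Low: High (payoff 14); vs Mid: Premium (payoff 10); vs High: Premium (payoff 14).
Mutual best responses occur at (Low, High) and (High, Premium); at each, neither player gains by switching.

(Low, High) and (High, Premium)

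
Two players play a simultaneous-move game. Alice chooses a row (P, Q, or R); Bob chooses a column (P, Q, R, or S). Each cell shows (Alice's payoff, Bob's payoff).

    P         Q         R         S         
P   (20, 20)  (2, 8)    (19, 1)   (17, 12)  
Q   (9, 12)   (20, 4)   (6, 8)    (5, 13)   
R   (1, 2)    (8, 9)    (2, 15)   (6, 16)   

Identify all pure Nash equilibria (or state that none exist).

(P, P)

Check mutual best responses: a cell is a NE iff neither player can gain by unilaterally deviating.
Alice's best responses — vs P: P (payoff 20); vs Q: Q (payoff 20); vs R: P (payoff 19); vs S: P (payoff 17).
Bob's best responses — vs P: P (payoff 20); vs Q: S (payoff 13); vs R: S (payoff 16).
The only mutual best response is (P, P); neither player gains by switching there.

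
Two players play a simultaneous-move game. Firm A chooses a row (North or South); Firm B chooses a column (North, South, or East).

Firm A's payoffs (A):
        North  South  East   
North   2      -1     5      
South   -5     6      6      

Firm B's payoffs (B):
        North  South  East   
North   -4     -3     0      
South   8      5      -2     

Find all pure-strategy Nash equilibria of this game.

There is no pure-strategy Nash equilibrium

Find each player's best response to every opponent strategy; NE are the intersections.
Firm A's best responses — vs North: North (payoff 2); vs South: South (payoff 6); vs East: South (payoff 6).
Firm B's best responses — vs North: East (payoff 0); vs South: North (payoff 8).
No cell has both players best-responding. For instance, Firm A's best reply to East is South, but against South Firm B prefers North over East.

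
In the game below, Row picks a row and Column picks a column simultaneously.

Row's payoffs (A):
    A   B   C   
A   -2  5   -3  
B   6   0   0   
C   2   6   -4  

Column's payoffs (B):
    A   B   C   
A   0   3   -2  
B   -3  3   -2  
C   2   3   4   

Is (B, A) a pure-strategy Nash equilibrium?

Holding Column at A: Row gets 6 from B, versus -2 from A, 2 from C. No profitable deviation for Row.
Holding Row at B: Column gets -3 from A but could get 3 by switching to B. Column has a profitable deviation.

No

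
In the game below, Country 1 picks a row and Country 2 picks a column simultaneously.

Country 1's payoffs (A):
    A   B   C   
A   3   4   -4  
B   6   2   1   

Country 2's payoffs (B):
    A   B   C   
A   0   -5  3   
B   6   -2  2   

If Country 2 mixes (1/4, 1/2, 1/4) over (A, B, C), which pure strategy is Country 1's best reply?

Compute Country 1's expected payoff from each pure strategy against the given mix.
A: (1/4)·3 + (1/2)·4 + (1/4)·(-4) = 7/4
B: (1/4)·6 + (1/2)·2 + (1/4)·1 = 11/4
Highest expected payoff is 11/4, from B.

B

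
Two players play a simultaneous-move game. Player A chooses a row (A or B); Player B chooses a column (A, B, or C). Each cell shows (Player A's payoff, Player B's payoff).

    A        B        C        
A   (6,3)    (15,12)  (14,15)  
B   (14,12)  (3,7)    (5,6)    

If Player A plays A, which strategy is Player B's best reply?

With Player A fixed at A, Player B's payoffs are: A → 3, B → 12, C → 15.
The maximum is 15, achieved by C.

C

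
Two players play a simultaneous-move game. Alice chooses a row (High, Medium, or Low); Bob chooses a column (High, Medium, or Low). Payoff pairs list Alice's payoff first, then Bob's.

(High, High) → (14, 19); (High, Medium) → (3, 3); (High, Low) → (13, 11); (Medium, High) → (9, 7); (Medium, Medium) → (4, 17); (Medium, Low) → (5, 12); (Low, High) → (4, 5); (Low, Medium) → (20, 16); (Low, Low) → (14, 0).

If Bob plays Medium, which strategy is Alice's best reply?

Low

With Bob fixed at Medium, Alice's payoffs are: High → 3, Medium → 4, Low → 20.
The maximum is 20, achieved by Low.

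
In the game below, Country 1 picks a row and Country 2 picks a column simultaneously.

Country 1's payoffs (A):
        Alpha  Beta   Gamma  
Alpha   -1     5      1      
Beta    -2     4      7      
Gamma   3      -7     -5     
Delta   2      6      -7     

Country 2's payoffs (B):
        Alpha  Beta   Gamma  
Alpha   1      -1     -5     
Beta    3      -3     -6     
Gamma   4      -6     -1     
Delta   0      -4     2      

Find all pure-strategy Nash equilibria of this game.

(Gamma, Alpha)

A profile is a Nash equilibrium when each player is best-responding to the other.
Country 1's best responses — vs Alpha: Gamma (payoff 3); vs Beta: Delta (payoff 6); vs Gamma: Beta (payoff 7).
Country 2's best responses — vs Alpha: Alpha (payoff 1); vs Beta: Alpha (payoff 3); vs Gamma: Alpha (payoff 4); vs Delta: Gamma (payoff 2).
The only mutual best response is (Gamma, Alpha); neither player gains by switching there.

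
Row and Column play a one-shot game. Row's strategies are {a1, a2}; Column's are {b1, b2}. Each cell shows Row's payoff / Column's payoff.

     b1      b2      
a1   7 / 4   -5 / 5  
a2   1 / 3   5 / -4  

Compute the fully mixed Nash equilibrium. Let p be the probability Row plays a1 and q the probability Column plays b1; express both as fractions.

p = 7/8, q = 5/8

Each player's mixing probability is pinned down by making the *other* player indifferent.
Column indifferent between b1 and b2: p·4 + (1−p)·3 = p·5 + (1−p)·(-4) ⟹ 3 + 1p = (-4) + 9p ⟹ p = 7/8.
Row indifferent between a1 and a2: q·7 + (1−q)·(-5) = q·1 + (1−q)·5 ⟹ (-5) + 12q = 5 + (-4)q ⟹ q = 5/8.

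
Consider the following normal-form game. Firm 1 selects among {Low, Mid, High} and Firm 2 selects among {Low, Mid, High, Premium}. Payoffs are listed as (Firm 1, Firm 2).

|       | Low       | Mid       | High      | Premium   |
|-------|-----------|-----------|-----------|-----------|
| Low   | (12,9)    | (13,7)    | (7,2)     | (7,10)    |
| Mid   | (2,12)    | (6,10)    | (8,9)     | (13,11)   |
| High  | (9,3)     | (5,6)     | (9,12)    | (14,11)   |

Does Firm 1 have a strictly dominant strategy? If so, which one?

A strategy is strictly dominant if it gives Firm 1 a strictly higher payoff than every other strategy, against every choice by the opponent.
Low is not dominant: against High, Mid gives 8 > 7.
Mid is not dominant: against Low, Low gives 12 > 2.
High is not dominant: against Low, Low gives 12 > 9.
No single strategy is best against every opponent action.

No strictly dominant strategy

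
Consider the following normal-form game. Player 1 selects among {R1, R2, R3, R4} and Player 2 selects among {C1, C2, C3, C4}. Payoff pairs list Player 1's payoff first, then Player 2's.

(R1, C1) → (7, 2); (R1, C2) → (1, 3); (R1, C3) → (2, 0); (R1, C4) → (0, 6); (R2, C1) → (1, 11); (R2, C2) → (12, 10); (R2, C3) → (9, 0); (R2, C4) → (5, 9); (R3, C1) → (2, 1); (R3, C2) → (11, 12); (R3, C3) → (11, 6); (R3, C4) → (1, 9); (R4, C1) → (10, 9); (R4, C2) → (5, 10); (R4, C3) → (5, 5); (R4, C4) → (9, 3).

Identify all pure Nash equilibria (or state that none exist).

There is no pure-strategy Nash equilibrium

Find each player's best response to every opponent strategy; NE are the intersections.
Player 1's best responses — vs C1: R4 (payoff 10); vs C2: R2 (payoff 12); vs C3: R3 (payoff 11); vs C4: R4 (payoff 9).
Player 2's best responses — vs R1: C4 (payoff 6); vs R2: C1 (payoff 11); vs R3: C2 (payoff 12); vs R4: C2 (payoff 10).
No cell has both players best-responding. For instance, Player 1's best reply to C1 is R4, but against R4 Player 2 prefers C2 over C1.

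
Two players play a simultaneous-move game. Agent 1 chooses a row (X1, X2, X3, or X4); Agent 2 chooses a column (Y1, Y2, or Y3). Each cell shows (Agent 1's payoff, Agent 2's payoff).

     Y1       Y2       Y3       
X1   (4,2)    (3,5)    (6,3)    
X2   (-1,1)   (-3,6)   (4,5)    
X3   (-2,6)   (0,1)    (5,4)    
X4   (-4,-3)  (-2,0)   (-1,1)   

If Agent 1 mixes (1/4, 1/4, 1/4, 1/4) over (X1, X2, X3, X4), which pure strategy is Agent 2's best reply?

Y3

Compute Agent 2's expected payoff from each pure strategy against the given mix.
Y1: (1/4)·2 + (1/4)·1 + (1/4)·6 + (1/4)·(-3) = 3/2
Y2: (1/4)·5 + (1/4)·6 + (1/4)·1 + (1/4)·0 = 3
Y3: (1/4)·3 + (1/4)·5 + (1/4)·4 + (1/4)·1 = 13/4
Highest expected payoff is 13/4, from Y3.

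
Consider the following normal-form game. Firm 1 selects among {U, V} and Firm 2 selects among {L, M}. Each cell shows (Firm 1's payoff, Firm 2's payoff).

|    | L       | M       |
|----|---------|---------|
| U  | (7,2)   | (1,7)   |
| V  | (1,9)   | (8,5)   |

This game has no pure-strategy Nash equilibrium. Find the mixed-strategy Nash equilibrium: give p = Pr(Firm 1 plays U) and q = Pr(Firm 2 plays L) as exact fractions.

In a mixed NE each player is indifferent between their pure strategies, so the opponent's mix sets the indifference.
Firm 2 indifferent between L and M: p·2 + (1−p)·9 = p·7 + (1−p)·5 ⟹ 9 + (-7)p = 5 + 2p ⟹ p = 4/9.
Firm 1 indifferent between U and V: q·7 + (1−q)·1 = q·1 + (1−q)·8 ⟹ 1 + 6q = 8 + (-7)q ⟹ q = 7/13.

p = 4/9, q = 7/13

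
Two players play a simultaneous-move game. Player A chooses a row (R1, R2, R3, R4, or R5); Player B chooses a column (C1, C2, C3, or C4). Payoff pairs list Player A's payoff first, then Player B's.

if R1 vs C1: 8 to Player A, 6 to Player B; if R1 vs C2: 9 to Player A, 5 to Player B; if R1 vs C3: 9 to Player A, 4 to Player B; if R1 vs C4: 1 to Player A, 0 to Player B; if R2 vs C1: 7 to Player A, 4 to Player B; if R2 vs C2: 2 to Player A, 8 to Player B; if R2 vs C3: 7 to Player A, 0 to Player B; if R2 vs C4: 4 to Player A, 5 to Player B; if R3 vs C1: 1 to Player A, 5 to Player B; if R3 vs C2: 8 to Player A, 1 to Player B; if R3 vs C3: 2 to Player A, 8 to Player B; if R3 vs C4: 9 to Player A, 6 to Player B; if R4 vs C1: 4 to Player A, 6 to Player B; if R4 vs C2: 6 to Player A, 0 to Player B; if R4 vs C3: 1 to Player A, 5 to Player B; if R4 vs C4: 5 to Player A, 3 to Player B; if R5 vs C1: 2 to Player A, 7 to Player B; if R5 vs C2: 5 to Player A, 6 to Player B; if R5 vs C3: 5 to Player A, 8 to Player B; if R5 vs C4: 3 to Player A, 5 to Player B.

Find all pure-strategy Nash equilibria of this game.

A profile is a Nash equilibrium when each player is best-responding to the other.
Player A's best responses — vs C1: R1 (payoff 8); vs C2: R1 (payoff 9); vs C3: R1 (payoff 9); vs C4: R3 (payoff 9).
Player B's best responses — vs R1: C1 (payoff 6); vs R2: C2 (payoff 8); vs R3: C3 (payoff 8); vs R4: C1 (payoff 6); vs R5: C3 (payoff 8).
The only mutual best response is (R1, C1); neither player gains by switching there.

(R1, C1)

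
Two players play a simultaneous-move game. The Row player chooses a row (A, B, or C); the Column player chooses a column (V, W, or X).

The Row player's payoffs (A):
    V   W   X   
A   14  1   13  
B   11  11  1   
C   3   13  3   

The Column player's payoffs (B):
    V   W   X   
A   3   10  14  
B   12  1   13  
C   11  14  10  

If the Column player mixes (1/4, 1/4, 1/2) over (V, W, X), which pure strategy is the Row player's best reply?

A

The Row player's best reply maximizes expected payoff against the mix.
A: (1/4)·14 + (1/4)·1 + (1/2)·13 = 41/4
B: (1/4)·11 + (1/4)·11 + (1/2)·1 = 6
C: (1/4)·3 + (1/4)·13 + (1/2)·3 = 11/2
Highest expected payoff is 41/4, from A.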